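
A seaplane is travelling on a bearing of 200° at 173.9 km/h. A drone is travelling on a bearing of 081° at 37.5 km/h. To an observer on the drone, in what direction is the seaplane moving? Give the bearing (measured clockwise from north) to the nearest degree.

210°

Taking east as x and north as y: seaplane velocity = (-59.477, -163.413) km/h; drone velocity = (37.038, 5.866) km/h.
Velocity of seaplane relative to drone = (-59.477, -163.413) − (37.038, 5.866) = (-96.516, -169.279) km/h.
Bearing = atan2(-96.52, -169.28) = 209.69° clockwise from north.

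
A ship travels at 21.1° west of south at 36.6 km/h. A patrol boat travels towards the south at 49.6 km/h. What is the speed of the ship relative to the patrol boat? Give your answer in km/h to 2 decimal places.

20.31 km/h

Taking east as x and north as y: ship velocity = (-13.176, -34.146) km/h; patrol boat velocity = (0.000, -49.600) km/h.
Velocity of ship relative to patrol boat = (-13.176, -34.146) − (0.000, -49.600) = (-13.176, 15.454) km/h.
Magnitude = |(-13.176, 15.454)| = 20.308 km/h.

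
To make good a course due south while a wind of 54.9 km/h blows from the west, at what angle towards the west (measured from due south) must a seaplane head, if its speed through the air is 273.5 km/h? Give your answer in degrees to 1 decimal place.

11.6°

The wind pushes perpendicular to the desired track; the heading must have a component into the wind equal to 54.9 km/h: 273.5 sin θ = 54.9.
sin θ = 0.2007, so θ = 11.580°.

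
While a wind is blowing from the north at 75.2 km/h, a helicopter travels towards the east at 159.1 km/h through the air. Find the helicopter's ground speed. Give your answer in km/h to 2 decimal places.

175.98 km/h

Taking east as x and north as y: velocity relative to the air = (159.100, 0.000) km/h; the air relative to ground = (0.000, -75.200) km/h.
Velocity relative to ground = (159.100, 0.000) + (0.000, -75.200) = (159.100, -75.200) km/h.
Speed = |(159.100, -75.200)| = 175.977 km/h.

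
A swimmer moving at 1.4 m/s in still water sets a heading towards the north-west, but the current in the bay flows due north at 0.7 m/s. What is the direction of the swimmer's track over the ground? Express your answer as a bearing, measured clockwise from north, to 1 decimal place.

Taking east as x and north as y: velocity relative to the water = (-0.990, 0.990) m/s; the water relative to ground = (0.000, 0.700) m/s.
Velocity relative to ground = (-0.990, 0.990) + (0.000, 0.700) = (-0.990, 1.690) m/s.
Bearing = atan2(-0.99, 1.69) = 329.64° clockwise from north.

329.6°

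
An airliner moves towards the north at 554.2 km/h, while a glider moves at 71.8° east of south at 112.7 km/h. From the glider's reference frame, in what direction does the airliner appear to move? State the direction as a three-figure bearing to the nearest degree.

Taking east as x and north as y: airliner velocity = (0.000, 554.200) km/h; glider velocity = (107.062, -35.200) km/h.
Velocity of airliner relative to glider = (0.000, 554.200) − (107.062, -35.200) = (-107.062, 589.400) km/h.
Bearing = atan2(-107.06, 589.40) = 349.70° clockwise from north.

350°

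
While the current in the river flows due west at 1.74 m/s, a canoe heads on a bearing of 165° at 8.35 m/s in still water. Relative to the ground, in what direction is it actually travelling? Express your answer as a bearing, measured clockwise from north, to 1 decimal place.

177.0°

Taking east as x and north as y: velocity relative to the water = (2.161, -8.065) m/s; the water relative to ground = (-1.740, 0.000) m/s.
Velocity relative to ground = (2.161, -8.065) + (-1.740, 0.000) = (0.421, -8.065) m/s.
Bearing = atan2(0.42, -8.07) = 177.01° clockwise from north.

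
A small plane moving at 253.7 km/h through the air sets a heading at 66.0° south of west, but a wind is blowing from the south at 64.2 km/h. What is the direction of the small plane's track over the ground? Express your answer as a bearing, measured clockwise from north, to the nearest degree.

Taking east as x and north as y: velocity relative to the air = (-103.189, -231.766) km/h; the air relative to ground = (0.000, 64.200) km/h.
Velocity relative to ground = (-103.189, -231.766) + (0.000, 64.200) = (-103.189, -167.566) km/h.
Bearing = atan2(-103.19, -167.57) = 211.63° clockwise from north.

212°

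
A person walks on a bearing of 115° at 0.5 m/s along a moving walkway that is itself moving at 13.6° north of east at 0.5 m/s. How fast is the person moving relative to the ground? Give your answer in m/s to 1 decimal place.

0.9 m/s

Taking east as x and north as y: moving walkway velocity = (0.486, 0.118) m/s; person velocity relative to moving walkway = (0.453, -0.211) m/s.
Velocity relative to ground = (0.486, 0.118) + (0.453, -0.211) = (0.939, -0.094) m/s.
Speed = |(0.939, -0.094)| = 0.944 m/s.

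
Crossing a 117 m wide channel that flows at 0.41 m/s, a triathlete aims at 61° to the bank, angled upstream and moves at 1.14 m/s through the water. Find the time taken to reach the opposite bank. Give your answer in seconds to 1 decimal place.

The component of the triathlete's velocity perpendicular to the bank is 1.14 × sin 61° = 0.997 m/s.
The flow acts along the bank and has no component across it.
Time = 117 / 0.997 = 117.344 s.

117.3 s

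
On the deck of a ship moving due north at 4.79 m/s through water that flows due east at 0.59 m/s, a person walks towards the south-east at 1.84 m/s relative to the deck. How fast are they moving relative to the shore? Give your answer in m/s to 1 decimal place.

In east/north components (m/s): person relative to ship = (1.301, -1.301); ship relative to water = (0.000, 4.790); water relative to ground = (0.590, 0.000).
Sum = (1.891, 3.489) m/s.
Speed = |(1.891, 3.489)| = 3.968 m/s.

4.0 m/s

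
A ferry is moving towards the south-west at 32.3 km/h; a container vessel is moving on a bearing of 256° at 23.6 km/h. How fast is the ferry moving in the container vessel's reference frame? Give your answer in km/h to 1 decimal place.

17.1 km/h

Taking east as x and north as y: ferry velocity = (-22.840, -22.840) km/h; container vessel velocity = (-22.899, -5.709) km/h.
Velocity of ferry relative to container vessel = (-22.840, -22.840) − (-22.899, -5.709) = (0.059, -17.130) km/h.
Magnitude = |(0.059, -17.130)| = 17.130 km/h.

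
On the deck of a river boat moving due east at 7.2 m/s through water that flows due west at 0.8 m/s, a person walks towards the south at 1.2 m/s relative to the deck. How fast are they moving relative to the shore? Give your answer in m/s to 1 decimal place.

In east/north components (m/s): person relative to river boat = (0.000, -1.200); river boat relative to water = (7.200, 0.000); water relative to ground = (-0.800, 0.000).
Sum = (6.400, -1.200) m/s.
Speed = |(6.400, -1.200)| = 6.512 m/s.

6.5 m/s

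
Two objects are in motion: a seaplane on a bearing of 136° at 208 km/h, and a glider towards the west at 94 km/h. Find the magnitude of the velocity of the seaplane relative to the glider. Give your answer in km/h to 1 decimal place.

Taking east as x and north as y: seaplane velocity = (144.489, -149.623) km/h; glider velocity = (-94.000, 0.000) km/h.
Velocity of seaplane relative to glider = (144.489, -149.623) − (-94.000, 0.000) = (238.489, -149.623) km/h.
Magnitude = |(238.489, -149.623)| = 281.538 km/h.

281.5 km/h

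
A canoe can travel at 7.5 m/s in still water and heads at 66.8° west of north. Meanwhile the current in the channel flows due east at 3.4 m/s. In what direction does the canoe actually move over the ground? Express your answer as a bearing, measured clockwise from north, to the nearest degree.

310°

Taking east as x and north as y: velocity relative to the water = (-6.894, 2.955) m/s; the water relative to ground = (3.400, 0.000) m/s.
Velocity relative to ground = (-6.894, 2.955) + (3.400, 0.000) = (-3.494, 2.955) m/s.
Bearing = atan2(-3.49, 2.95) = 310.22° clockwise from north.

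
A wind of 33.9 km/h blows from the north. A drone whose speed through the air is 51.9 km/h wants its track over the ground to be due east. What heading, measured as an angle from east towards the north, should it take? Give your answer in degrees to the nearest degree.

The wind pushes perpendicular to the desired track; the heading must have a component into the wind equal to 33.9 km/h: 51.9 sin θ = 33.9.
sin θ = 0.6532, so θ = 40.782°.

41°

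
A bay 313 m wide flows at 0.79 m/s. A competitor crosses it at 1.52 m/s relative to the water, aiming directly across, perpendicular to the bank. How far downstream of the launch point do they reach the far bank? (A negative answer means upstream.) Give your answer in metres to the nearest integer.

Perpendicular speed = 1.520 m/s; crossing time = 313 / 1.520 = 205.921 s.
Net downstream speed = 0.790 m/s.
Drift = 0.790 × 205.921 = 162.678 m (downstream).

163 m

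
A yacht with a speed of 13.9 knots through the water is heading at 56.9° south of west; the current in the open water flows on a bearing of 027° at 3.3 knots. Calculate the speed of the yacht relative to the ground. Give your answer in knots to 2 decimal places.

Taking east as x and north as y: velocity relative to the water = (-7.591, -11.644) knots; the water relative to ground = (1.498, 2.940) knots.
Velocity relative to ground = (-7.591, -11.644) + (1.498, 2.940) = (-6.093, -8.704) knots.
Speed = |(-6.093, -8.704)| = 10.624 knots.

10.62 knots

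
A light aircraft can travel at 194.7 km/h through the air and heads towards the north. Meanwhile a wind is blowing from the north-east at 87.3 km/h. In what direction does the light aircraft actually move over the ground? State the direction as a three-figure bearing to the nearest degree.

335°

Taking east as x and north as y: velocity relative to the air = (0.000, 194.700) km/h; the air relative to ground = (-61.730, -61.730) km/h.
Velocity relative to ground = (0.000, 194.700) + (-61.730, -61.730) = (-61.730, 132.970) km/h.
Bearing = atan2(-61.73, 132.97) = 335.10° clockwise from north.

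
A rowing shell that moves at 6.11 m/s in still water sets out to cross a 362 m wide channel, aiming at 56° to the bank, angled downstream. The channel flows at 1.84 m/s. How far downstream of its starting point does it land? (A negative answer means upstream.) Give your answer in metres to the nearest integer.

376 m

Perpendicular speed = 5.065 m/s; crossing time = 362 / 5.065 = 71.465 s.
Net downstream speed = 5.257 m/s.
Drift = 5.257 × 71.465 = 375.668 m (downstream).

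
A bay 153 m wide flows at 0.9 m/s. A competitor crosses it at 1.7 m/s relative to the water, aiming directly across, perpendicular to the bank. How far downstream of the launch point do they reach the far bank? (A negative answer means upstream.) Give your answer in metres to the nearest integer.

Perpendicular speed = 1.700 m/s; crossing time = 153 / 1.700 = 90.000 s.
Net downstream speed = 0.900 m/s.
Drift = 0.900 × 90.000 = 81.000 m (downstream).

81 m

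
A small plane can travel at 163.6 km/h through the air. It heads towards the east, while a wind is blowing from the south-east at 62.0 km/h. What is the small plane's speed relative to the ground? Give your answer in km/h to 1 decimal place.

127.5 km/h

Taking east as x and north as y: velocity relative to the air = (163.600, 0.000) km/h; the air relative to ground = (-43.841, 43.841) km/h.
Velocity relative to ground = (163.600, 0.000) + (-43.841, 43.841) = (119.759, 43.841) km/h.
Speed = |(119.759, 43.841)| = 127.532 km/h.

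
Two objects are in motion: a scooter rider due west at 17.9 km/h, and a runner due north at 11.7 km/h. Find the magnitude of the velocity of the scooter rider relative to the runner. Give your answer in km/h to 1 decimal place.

Taking east as x and north as y: scooter rider velocity = (-17.900, 0.000) km/h; runner velocity = (0.000, 11.700) km/h.
Velocity of scooter rider relative to runner = (-17.900, 0.000) − (0.000, 11.700) = (-17.900, -11.700) km/h.
Magnitude = |(-17.900, -11.700)| = 21.385 km/h.

21.4 km/h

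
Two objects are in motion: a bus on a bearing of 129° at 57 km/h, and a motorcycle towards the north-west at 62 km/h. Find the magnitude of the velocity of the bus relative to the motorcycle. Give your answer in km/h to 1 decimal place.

Taking east as x and north as y: bus velocity = (44.297, -35.871) km/h; motorcycle velocity = (-43.841, 43.841) km/h.
Velocity of bus relative to motorcycle = (44.297, -35.871) − (-43.841, 43.841) = (88.138, -79.712) km/h.
Magnitude = |(88.138, -79.712)| = 118.837 km/h.

118.8 km/h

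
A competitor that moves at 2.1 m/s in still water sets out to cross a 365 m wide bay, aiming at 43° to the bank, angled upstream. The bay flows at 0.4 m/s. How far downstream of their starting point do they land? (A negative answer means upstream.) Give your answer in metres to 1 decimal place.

Perpendicular speed = 1.432 m/s; crossing time = 365 / 1.432 = 254.853 s.
Net downstream speed = -1.136 m/s.
Drift = -1.136 × 254.853 = -289.473 m (upstream).

-289.5 m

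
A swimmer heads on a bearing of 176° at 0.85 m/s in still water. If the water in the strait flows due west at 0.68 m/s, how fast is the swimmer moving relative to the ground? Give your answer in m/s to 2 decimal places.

1.05 m/s

Taking east as x and north as y: velocity relative to the water = (0.059, -0.848) m/s; the water relative to ground = (-0.680, 0.000) m/s.
Velocity relative to ground = (0.059, -0.848) + (-0.680, 0.000) = (-0.621, -0.848) m/s.
Speed = |(-0.621, -0.848)| = 1.051 m/s.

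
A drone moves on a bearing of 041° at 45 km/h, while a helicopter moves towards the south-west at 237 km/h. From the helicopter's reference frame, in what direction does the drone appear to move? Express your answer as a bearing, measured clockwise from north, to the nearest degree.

044°

Taking east as x and north as y: drone velocity = (29.523, 33.962) km/h; helicopter velocity = (-167.584, -167.584) km/h.
Velocity of drone relative to helicopter = (29.523, 33.962) − (-167.584, -167.584) = (197.107, 201.546) km/h.
Bearing = atan2(197.11, 201.55) = 44.36° clockwise from north.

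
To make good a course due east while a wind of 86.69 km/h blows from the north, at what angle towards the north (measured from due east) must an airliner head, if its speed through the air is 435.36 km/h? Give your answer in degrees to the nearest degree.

The wind pushes perpendicular to the desired track; the heading must have a component into the wind equal to 86.69 km/h: 435.36 sin θ = 86.69.
sin θ = 0.1991, so θ = 11.486°.

11°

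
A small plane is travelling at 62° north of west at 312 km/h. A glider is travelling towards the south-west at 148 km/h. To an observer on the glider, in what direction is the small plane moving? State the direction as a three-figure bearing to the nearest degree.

Taking east as x and north as y: small plane velocity = (-146.475, 275.480) km/h; glider velocity = (-104.652, -104.652) km/h.
Velocity of small plane relative to glider = (-146.475, 275.480) − (-104.652, -104.652) = (-41.823, 380.131) km/h.
Bearing = atan2(-41.82, 380.13) = 353.72° clockwise from north.

354°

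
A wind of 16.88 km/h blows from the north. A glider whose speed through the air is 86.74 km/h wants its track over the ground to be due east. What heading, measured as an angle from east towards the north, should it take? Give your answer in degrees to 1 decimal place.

11.2°

The wind pushes perpendicular to the desired track; the heading must have a component into the wind equal to 16.88 km/h: 86.74 sin θ = 16.88.
sin θ = 0.1946, so θ = 11.222°.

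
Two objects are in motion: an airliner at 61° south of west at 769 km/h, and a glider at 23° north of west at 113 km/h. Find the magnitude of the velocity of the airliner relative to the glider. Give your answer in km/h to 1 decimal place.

Taking east as x and north as y: airliner velocity = (-372.819, -672.583) km/h; glider velocity = (-104.017, 44.153) km/h.
Velocity of airliner relative to glider = (-372.819, -672.583) − (-104.017, 44.153) = (-268.802, -716.735) km/h.
Magnitude = |(-268.802, -716.735)| = 765.483 km/h.

765.5 km/h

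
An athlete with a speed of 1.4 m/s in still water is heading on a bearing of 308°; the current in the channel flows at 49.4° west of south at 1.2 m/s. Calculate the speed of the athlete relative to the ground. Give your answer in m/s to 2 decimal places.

Taking east as x and north as y: velocity relative to the water = (-1.103, 0.862) m/s; the water relative to ground = (-0.911, -0.781) m/s.
Velocity relative to ground = (-1.103, 0.862) + (-0.911, -0.781) = (-2.014, 0.081) m/s.
Speed = |(-2.014, 0.081)| = 2.016 m/s.

2.02 m/s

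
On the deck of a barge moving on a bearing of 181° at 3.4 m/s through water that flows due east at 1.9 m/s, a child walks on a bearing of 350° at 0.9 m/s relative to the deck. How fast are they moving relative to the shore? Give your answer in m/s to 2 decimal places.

In east/north components (m/s): child relative to barge = (-0.156, 0.886); barge relative to water = (-0.059, -3.399); water relative to ground = (1.900, 0.000).
Sum = (1.684, -2.513) m/s.
Speed = |(1.684, -2.513)| = 3.025 m/s.

3.03 m/s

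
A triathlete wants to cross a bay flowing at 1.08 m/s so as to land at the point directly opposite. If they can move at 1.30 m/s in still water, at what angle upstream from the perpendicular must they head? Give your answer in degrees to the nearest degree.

To cancel the current, the upstream component of the triathlete's velocity must equal the flow: 1.30 sin θ = 1.08.
sin θ = 1.08 / 1.30 = 0.8308.
θ = arcsin(0.8308) = 56.178°.

56°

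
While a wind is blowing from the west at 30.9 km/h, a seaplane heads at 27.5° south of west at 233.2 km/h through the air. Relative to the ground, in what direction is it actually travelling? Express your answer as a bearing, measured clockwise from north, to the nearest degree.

239°

Taking east as x and north as y: velocity relative to the air = (-206.851, -107.680) km/h; the air relative to ground = (30.900, 0.000) km/h.
Velocity relative to ground = (-206.851, -107.680) + (30.900, 0.000) = (-175.951, -107.680) km/h.
Bearing = atan2(-175.95, -107.68) = 238.53° clockwise from north.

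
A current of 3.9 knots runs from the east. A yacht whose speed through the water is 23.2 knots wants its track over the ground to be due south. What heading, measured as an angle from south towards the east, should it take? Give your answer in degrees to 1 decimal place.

The current pushes perpendicular to the desired track; the heading must have a component into the current equal to 3.9 knots: 23.2 sin θ = 3.9.
sin θ = 0.1681, so θ = 9.678°.

9.7°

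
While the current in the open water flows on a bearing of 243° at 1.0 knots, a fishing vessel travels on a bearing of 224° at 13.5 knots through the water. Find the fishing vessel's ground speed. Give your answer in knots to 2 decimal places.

Taking east as x and north as y: velocity relative to the water = (-9.378, -9.711) knots; the water relative to ground = (-0.891, -0.454) knots.
Velocity relative to ground = (-9.378, -9.711) + (-0.891, -0.454) = (-10.269, -10.165) knots.
Speed = |(-10.269, -10.165)| = 14.449 knots.

14.45 knots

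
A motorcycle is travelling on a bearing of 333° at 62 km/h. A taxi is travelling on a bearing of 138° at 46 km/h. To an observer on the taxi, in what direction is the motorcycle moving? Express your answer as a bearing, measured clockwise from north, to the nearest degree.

327°

Taking east as x and north as y: motorcycle velocity = (-28.147, 55.242) km/h; taxi velocity = (30.780, -34.185) km/h.
Velocity of motorcycle relative to taxi = (-28.147, 55.242) − (30.780, -34.185) = (-58.927, 89.427) km/h.
Bearing = atan2(-58.93, 89.43) = 326.62° clockwise from north.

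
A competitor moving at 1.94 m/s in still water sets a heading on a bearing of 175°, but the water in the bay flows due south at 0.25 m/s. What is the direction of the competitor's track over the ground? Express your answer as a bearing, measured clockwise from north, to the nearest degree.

Taking east as x and north as y: velocity relative to the water = (0.169, -1.933) m/s; the water relative to ground = (0.000, -0.250) m/s.
Velocity relative to ground = (0.169, -1.933) + (0.000, -0.250) = (0.169, -2.183) m/s.
Bearing = atan2(0.17, -2.18) = 175.57° clockwise from north.

176°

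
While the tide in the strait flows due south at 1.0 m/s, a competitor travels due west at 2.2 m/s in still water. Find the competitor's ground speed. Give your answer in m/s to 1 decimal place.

Taking east as x and north as y: velocity relative to the water = (-2.200, 0.000) m/s; the water relative to ground = (0.000, -1.000) m/s.
Velocity relative to ground = (-2.200, 0.000) + (0.000, -1.000) = (-2.200, -1.000) m/s.
Speed = |(-2.200, -1.000)| = 2.417 m/s.

2.4 m/s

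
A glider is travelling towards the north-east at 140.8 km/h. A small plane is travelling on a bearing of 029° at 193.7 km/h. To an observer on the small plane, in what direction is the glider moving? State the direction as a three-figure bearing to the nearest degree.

Taking east as x and north as y: glider velocity = (99.561, 99.561) km/h; small plane velocity = (93.908, 169.414) km/h.
Velocity of glider relative to small plane = (99.561, 99.561) − (93.908, 169.414) = (5.653, -69.853) km/h.
Bearing = atan2(5.65, -69.85) = 175.37° clockwise from north.

175°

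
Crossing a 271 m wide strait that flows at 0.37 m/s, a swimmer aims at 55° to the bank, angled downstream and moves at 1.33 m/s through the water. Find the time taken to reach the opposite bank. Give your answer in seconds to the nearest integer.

249 s

The component of the swimmer's velocity perpendicular to the bank is 1.33 × sin 55° = 1.089 m/s.
The flow acts along the bank and has no component across it.
Time = 271 / 1.089 = 248.744 s.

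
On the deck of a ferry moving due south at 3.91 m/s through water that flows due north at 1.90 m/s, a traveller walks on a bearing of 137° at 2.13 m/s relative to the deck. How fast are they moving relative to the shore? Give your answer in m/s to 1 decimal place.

3.9 m/s

In east/north components (m/s): traveller relative to ferry = (1.453, -1.558); ferry relative to water = (0.000, -3.910); water relative to ground = (0.000, 1.900).
Sum = (1.453, -3.568) m/s.
Speed = |(1.453, -3.568)| = 3.852 m/s.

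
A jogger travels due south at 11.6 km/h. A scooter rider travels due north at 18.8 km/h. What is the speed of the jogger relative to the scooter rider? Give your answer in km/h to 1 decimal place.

Taking east as x and north as y: jogger velocity = (0.000, -11.600) km/h; scooter rider velocity = (0.000, 18.800) km/h.
Velocity of jogger relative to scooter rider = (0.000, -11.600) − (0.000, 18.800) = (0.000, -30.400) km/h.
Magnitude = |(0.000, -30.400)| = 30.400 km/h.

30.4 km/h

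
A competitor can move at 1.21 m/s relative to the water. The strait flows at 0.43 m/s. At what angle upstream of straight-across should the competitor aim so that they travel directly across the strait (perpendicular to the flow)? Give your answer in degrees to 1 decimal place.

20.8°

To cancel the current, the upstream component of the competitor's velocity must equal the flow: 1.21 sin θ = 0.43.
sin θ = 0.43 / 1.21 = 0.3554.
θ = arcsin(0.3554) = 20.816°.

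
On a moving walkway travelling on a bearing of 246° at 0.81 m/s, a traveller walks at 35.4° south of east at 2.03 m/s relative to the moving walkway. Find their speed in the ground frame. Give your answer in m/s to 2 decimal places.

Taking east as x and north as y: moving walkway velocity = (-0.740, -0.329) m/s; traveller velocity relative to moving walkway = (1.655, -1.176) m/s.
Velocity relative to ground = (-0.740, -0.329) + (1.655, -1.176) = (0.915, -1.505) m/s.
Speed = |(0.915, -1.505)| = 1.762 m/s.

1.76 m/s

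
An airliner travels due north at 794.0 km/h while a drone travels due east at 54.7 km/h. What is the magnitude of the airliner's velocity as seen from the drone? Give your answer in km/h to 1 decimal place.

795.9 km/h

Taking east as x and north as y: airliner velocity = (0.000, 794.000) km/h; drone velocity = (54.700, 0.000) km/h.
Velocity of airliner relative to drone = (0.000, 794.000) − (54.700, 0.000) = (-54.700, 794.000) km/h.
Magnitude = |(-54.700, 794.000)| = 795.882 km/h.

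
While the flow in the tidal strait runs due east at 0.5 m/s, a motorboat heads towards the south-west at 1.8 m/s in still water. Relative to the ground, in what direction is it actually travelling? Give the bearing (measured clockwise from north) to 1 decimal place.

Taking east as x and north as y: velocity relative to the water = (-1.273, -1.273) m/s; the water relative to ground = (0.500, 0.000) m/s.
Velocity relative to ground = (-1.273, -1.273) + (0.500, 0.000) = (-0.773, -1.273) m/s.
Bearing = atan2(-0.77, -1.27) = 211.26° clockwise from north.

211.3°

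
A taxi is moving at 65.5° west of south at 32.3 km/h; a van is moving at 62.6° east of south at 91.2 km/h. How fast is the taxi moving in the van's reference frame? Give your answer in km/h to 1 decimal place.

Taking east as x and north as y: taxi velocity = (-29.392, -13.395) km/h; van velocity = (80.969, -41.970) km/h.
Velocity of taxi relative to van = (-29.392, -13.395) − (80.969, -41.970) = (-110.361, 28.576) km/h.
Magnitude = |(-110.361, 28.576)| = 114.000 km/h.

114.0 km/h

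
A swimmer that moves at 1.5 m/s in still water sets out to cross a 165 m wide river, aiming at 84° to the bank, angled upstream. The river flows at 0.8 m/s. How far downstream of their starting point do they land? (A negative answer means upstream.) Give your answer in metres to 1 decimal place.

71.1 m

Perpendicular speed = 1.492 m/s; crossing time = 165 / 1.492 = 110.606 s.
Net downstream speed = 0.643 m/s.
Drift = 0.643 × 110.606 = 71.143 m (downstream).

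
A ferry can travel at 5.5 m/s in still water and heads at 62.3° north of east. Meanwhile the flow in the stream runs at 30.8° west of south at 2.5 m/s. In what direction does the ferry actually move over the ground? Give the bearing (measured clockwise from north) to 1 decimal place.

Taking east as x and north as y: velocity relative to the water = (2.557, 4.870) m/s; the water relative to ground = (-1.280, -2.147) m/s.
Velocity relative to ground = (2.557, 4.870) + (-1.280, -2.147) = (1.277, 2.722) m/s.
Bearing = atan2(1.28, 2.72) = 25.12° clockwise from north.

025.1°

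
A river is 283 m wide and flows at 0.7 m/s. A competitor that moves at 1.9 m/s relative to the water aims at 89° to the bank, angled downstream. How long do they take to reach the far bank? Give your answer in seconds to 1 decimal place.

149.0 s

The component of the competitor's velocity perpendicular to the bank is 1.9 × sin 89° = 1.900 m/s.
The current is parallel to the bank, so it does not affect the crossing time.
Time = 283 / 1.900 = 148.970 s.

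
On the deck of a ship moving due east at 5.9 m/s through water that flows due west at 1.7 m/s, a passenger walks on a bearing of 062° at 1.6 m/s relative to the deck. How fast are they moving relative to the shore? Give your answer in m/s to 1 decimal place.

In east/north components (m/s): passenger relative to ship = (1.413, 0.751); ship relative to water = (5.900, 0.000); water relative to ground = (-1.700, 0.000).
Sum = (5.613, 0.751) m/s.
Speed = |(5.613, 0.751)| = 5.663 m/s.

5.7 m/s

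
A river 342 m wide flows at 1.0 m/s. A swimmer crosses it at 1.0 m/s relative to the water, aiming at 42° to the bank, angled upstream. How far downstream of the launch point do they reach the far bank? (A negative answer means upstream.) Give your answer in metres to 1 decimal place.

Perpendicular speed = 0.669 m/s; crossing time = 342 / 0.669 = 511.111 s.
Net downstream speed = 0.257 m/s.
Drift = 0.257 × 511.111 = 131.281 m (downstream).

131.3 m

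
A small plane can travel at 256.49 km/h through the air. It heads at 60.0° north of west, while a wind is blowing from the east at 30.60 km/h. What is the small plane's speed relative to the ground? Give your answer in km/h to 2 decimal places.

273.08 km/h

Taking east as x and north as y: velocity relative to the air = (-128.245, 222.127) km/h; the air relative to ground = (-30.600, 0.000) km/h.
Velocity relative to ground = (-128.245, 222.127) + (-30.600, 0.000) = (-158.845, 222.127) km/h.
Speed = |(-158.845, 222.127)| = 273.079 km/h.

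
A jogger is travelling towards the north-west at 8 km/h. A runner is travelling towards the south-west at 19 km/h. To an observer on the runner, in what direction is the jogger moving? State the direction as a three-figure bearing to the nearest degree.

022°

Taking east as x and north as y: jogger velocity = (-5.657, 5.657) km/h; runner velocity = (-13.435, -13.435) km/h.
Velocity of jogger relative to runner = (-5.657, 5.657) − (-13.435, -13.435) = (7.778, 19.092) km/h.
Bearing = atan2(7.78, 19.09) = 22.17° clockwise from north.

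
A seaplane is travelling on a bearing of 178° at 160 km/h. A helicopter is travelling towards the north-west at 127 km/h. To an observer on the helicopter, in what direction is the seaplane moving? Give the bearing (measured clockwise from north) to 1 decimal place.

159.1°

Taking east as x and north as y: seaplane velocity = (5.584, -159.903) km/h; helicopter velocity = (-89.803, 89.803) km/h.
Velocity of seaplane relative to helicopter = (5.584, -159.903) − (-89.803, 89.803) = (95.386, -249.705) km/h.
Bearing = atan2(95.39, -249.71) = 159.09° clockwise from north.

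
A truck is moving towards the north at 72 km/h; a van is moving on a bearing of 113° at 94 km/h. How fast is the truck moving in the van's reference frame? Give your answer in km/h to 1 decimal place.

139.0 km/h

Taking east as x and north as y: truck velocity = (0.000, 72.000) km/h; van velocity = (86.527, -36.729) km/h.
Velocity of truck relative to van = (0.000, 72.000) − (86.527, -36.729) = (-86.527, 108.729) km/h.
Magnitude = |(-86.527, 108.729)| = 138.957 km/h.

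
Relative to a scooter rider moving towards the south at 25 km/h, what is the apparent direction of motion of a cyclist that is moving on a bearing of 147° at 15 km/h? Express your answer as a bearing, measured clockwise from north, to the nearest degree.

033°

Taking east as x and north as y: cyclist velocity = (8.170, -12.580) km/h; scooter rider velocity = (0.000, -25.000) km/h.
Velocity of cyclist relative to scooter rider = (8.170, -12.580) − (0.000, -25.000) = (8.170, 12.420) km/h.
Bearing = atan2(8.17, 12.42) = 33.34° clockwise from north.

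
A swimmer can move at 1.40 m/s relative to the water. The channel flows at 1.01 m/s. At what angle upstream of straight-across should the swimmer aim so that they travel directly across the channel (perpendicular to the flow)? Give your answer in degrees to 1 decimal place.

To cancel the current, the upstream component of the swimmer's velocity must equal the flow: 1.40 sin θ = 1.01.
sin θ = 1.01 / 1.40 = 0.7214.
θ = arcsin(0.7214) = 46.173°.

46.2°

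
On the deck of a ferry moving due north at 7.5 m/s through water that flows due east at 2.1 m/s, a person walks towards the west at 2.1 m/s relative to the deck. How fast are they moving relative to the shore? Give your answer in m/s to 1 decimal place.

In east/north components (m/s): person relative to ferry = (-2.100, 0.000); ferry relative to water = (0.000, 7.500); water relative to ground = (2.100, 0.000).
Sum = (0.000, 7.500) m/s.
Speed = |(0.000, 7.500)| = 7.500 m/s.

7.5 m/s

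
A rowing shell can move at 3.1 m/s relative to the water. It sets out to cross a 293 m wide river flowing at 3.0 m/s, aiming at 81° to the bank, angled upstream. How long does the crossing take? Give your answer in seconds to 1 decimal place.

The component of the rowing shell's velocity perpendicular to the bank is 3.1 × sin 81° = 3.062 m/s.
Only the cross-stream component determines the crossing time; the current contributes nothing perpendicular to the bank.
Time = 293 / 3.062 = 95.694 s.

95.7 s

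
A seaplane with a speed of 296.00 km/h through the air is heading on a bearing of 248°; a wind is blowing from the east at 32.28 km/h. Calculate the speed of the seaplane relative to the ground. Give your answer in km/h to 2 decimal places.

Taking east as x and north as y: velocity relative to the air = (-274.446, -110.884) km/h; the air relative to ground = (-32.280, 0.000) km/h.
Velocity relative to ground = (-274.446, -110.884) + (-32.280, 0.000) = (-306.726, -110.884) km/h.
Speed = |(-306.726, -110.884)| = 326.154 km/h.

326.15 km/h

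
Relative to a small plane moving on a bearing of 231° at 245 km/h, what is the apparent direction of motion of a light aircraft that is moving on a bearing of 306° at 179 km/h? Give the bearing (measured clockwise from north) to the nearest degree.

Taking east as x and north as y: light aircraft velocity = (-144.814, 105.214) km/h; small plane velocity = (-190.401, -154.183) km/h.
Velocity of light aircraft relative to small plane = (-144.814, 105.214) − (-190.401, -154.183) = (45.587, 259.397) km/h.
Bearing = atan2(45.59, 259.40) = 9.97° clockwise from north.

010°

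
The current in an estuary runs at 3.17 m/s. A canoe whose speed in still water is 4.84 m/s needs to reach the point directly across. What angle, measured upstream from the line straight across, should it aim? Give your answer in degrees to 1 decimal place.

To cancel the current, the upstream component of the canoe's velocity must equal the flow: 4.84 sin θ = 3.17.
sin θ = 3.17 / 4.84 = 0.6550.
θ = arcsin(0.6550) = 40.917°.

40.9°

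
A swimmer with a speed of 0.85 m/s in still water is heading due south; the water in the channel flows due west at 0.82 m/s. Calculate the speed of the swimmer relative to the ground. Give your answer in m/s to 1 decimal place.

Taking east as x and north as y: velocity relative to the water = (0.000, -0.850) m/s; the water relative to ground = (-0.820, 0.000) m/s.
Velocity relative to ground = (0.000, -0.850) + (-0.820, 0.000) = (-0.820, -0.850) m/s.
Speed = |(-0.820, -0.850)| = 1.181 m/s.

1.2 m/s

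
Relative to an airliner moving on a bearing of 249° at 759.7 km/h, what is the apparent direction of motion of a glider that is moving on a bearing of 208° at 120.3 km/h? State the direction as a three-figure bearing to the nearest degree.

Taking east as x and north as y: glider velocity = (-56.477, -106.219) km/h; airliner velocity = (-709.241, -272.252) km/h.
Velocity of glider relative to airliner = (-56.477, -106.219) − (-709.241, -272.252) = (652.764, 166.034) km/h.
Bearing = atan2(652.76, 166.03) = 75.73° clockwise from north.

076°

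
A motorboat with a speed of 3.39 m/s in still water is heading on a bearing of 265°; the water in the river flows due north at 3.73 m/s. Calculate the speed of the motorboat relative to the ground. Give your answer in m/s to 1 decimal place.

4.8 m/s

Taking east as x and north as y: velocity relative to the water = (-3.377, -0.295) m/s; the water relative to ground = (0.000, 3.730) m/s.
Velocity relative to ground = (-3.377, -0.295) + (0.000, 3.730) = (-3.377, 3.435) m/s.
Speed = |(-3.377, 3.435)| = 4.817 m/s.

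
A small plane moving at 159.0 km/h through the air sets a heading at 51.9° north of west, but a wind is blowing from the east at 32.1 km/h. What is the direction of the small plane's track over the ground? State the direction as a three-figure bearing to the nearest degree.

314°

Taking east as x and north as y: velocity relative to the air = (-98.109, 125.123) km/h; the air relative to ground = (-32.100, 0.000) km/h.
Velocity relative to ground = (-98.109, 125.123) + (-32.100, 0.000) = (-130.209, 125.123) km/h.
Bearing = atan2(-130.21, 125.12) = 313.86° clockwise from north.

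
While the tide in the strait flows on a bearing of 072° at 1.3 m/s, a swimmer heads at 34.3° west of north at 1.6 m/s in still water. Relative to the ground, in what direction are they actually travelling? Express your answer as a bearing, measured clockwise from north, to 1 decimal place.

011.0°

Taking east as x and north as y: velocity relative to the water = (-0.902, 1.322) m/s; the water relative to ground = (1.236, 0.402) m/s.
Velocity relative to ground = (-0.902, 1.322) + (1.236, 0.402) = (0.335, 1.723) m/s.
Bearing = atan2(0.33, 1.72) = 10.99° clockwise from north.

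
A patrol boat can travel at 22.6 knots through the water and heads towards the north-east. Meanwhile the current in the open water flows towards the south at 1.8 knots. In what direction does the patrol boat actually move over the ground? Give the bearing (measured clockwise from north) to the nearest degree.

Taking east as x and north as y: velocity relative to the water = (15.981, 15.981) knots; the water relative to ground = (0.000, -1.800) knots.
Velocity relative to ground = (15.981, 15.981) + (0.000, -1.800) = (15.981, 14.181) knots.
Bearing = atan2(15.98, 14.18) = 48.42° clockwise from north.

048°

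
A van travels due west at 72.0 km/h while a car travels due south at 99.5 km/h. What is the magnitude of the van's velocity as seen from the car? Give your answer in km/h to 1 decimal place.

122.8 km/h

Taking east as x and north as y: van velocity = (-72.000, 0.000) km/h; car velocity = (0.000, -99.500) km/h.
Velocity of van relative to car = (-72.000, 0.000) − (0.000, -99.500) = (-72.000, 99.500) km/h.
Magnitude = |(-72.000, 99.500)| = 122.818 km/h.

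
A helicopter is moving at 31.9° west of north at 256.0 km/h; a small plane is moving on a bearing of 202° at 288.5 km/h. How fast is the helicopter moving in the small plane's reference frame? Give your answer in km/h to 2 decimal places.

Taking east as x and north as y: helicopter velocity = (-135.280, 217.337) km/h; small plane velocity = (-108.074, -267.493) km/h.
Velocity of helicopter relative to small plane = (-135.280, 217.337) − (-108.074, -267.493) = (-27.206, 484.829) km/h.
Magnitude = |(-27.206, 484.829)| = 485.592 km/h.

485.59 km/h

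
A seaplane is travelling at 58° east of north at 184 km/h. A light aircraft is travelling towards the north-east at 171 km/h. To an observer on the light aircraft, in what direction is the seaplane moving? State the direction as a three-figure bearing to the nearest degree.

Taking east as x and north as y: seaplane velocity = (156.041, 97.505) km/h; light aircraft velocity = (120.915, 120.915) km/h.
Velocity of seaplane relative to light aircraft = (156.041, 97.505) − (120.915, 120.915) = (35.126, -23.410) km/h.
Bearing = atan2(35.13, -23.41) = 123.68° clockwise from north.

124°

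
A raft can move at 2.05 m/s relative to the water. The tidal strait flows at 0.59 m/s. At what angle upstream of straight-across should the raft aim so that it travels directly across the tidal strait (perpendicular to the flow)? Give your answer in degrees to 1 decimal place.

16.7°

To cancel the current, the upstream component of the raft's velocity must equal the flow: 2.05 sin θ = 0.59.
sin θ = 0.59 / 2.05 = 0.2878.
θ = arcsin(0.2878) = 16.727°.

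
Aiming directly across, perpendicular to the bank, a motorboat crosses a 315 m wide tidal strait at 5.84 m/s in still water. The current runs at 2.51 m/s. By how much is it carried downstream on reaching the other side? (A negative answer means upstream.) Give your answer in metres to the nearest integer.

135 m

Perpendicular speed = 5.840 m/s; crossing time = 315 / 5.840 = 53.938 s.
Net downstream speed = 2.510 m/s.
Drift = 2.510 × 53.938 = 135.385 m (downstream).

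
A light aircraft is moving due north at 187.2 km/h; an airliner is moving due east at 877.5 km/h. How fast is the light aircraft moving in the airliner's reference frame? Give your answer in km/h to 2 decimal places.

897.25 km/h

Taking east as x and north as y: light aircraft velocity = (0.000, 187.200) km/h; airliner velocity = (877.500, 0.000) km/h.
Velocity of light aircraft relative to airliner = (0.000, 187.200) − (877.500, 0.000) = (-877.500, 187.200) km/h.
Magnitude = |(-877.500, 187.200)| = 897.246 km/h.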